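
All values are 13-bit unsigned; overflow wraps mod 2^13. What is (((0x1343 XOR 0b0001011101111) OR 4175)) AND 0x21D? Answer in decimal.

13

0x1343 = 1001101000011
0b0001011101111 = 0001011101111
→ XOR → 1000110101100 = 4524
4175 = 1000001001111
→ OR → 1000111101111 = 4591
0x21D = 0001000011101
→ AND → 0000000001101 = 13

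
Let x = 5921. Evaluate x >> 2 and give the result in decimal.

1480

5921 = 1011100100001
shift right by 2 → 0010111001000 = 1480
(equivalently, floor(5921 / 4))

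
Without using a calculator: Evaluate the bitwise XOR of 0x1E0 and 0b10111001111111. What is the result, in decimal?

0x1E0 = 00000111100000
b = 10111001111111
XOR → 10111110011111 = 12191

12191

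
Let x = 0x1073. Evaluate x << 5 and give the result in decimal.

134752

0x1073 = 000001000001110011
shift left by 5 → 100000111001100000 = 134752
(equivalently, 4211 × 2^5 = 4211 × 32)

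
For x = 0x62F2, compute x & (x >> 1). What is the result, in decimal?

x = 110001011110010 = 25330
x>>1 = 011000101111001
AND  = 010000001110000 = 8304
(x & (x >> 1) has a 1 wherever x has two consecutive 1 bits.)

8304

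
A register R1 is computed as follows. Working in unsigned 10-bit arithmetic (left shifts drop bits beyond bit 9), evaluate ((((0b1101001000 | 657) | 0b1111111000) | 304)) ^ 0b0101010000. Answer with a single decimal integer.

0b1101001000 = 1101001000
657 = 1010010001
→ | → 1111011001 = 985
0b1111111000 = 1111111000
→ | → 1111111001 = 1017
304 = 0100110000
→ | → 1111111001 = 1017
0b0101010000 = 0101010000
→ ^ → 1010101001 = 681

681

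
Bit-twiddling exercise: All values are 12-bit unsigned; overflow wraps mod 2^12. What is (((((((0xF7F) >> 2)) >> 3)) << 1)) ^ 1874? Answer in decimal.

0xF7F = 111101111111
→ >> 2 → 001111011111 = 991
→ >> 3 → 000001111011 = 123
→ << 1 (mod 2^12) → 000011110110 = 246
1874 = 011101010010
→ ^ → 011110100100 = 1956

1956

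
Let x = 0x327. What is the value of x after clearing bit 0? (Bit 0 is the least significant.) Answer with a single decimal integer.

806

x = 1100100111
bit 0 is currently 1; clear it via x & ~(1 << 0) = x & ~1
→ 1100100110 = 806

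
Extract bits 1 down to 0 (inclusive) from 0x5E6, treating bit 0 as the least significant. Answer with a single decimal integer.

v = 0010111100110
Shift right by 0: 0010111100110
Mask low 2 bits: 10 = 2

2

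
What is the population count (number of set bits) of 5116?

9

5116 = 1001111111100
Count the 1s: 1 + 1 + 1 + 1 + 1 + 1 + 1 + 1 + 1 = 9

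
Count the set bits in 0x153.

0x153 = 101010011
Count the 1s: 1 + 1 + 1 + 1 + 1 = 5

5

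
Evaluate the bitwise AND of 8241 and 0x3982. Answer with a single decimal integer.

8192

8241 = 10000000110001
0x3982 = 11100110000010
AND → 10000000000000 = 8192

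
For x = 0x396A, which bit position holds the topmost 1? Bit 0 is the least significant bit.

13

0x396A = 11100101101010
The topmost 1 is at position 13 (since 2^13 = 8192 ≤ 14698 < 16384).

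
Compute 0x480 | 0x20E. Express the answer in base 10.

0x480 = 10010000000
0x20E = 01000001110
 OR → 11010001110 = 1678

1678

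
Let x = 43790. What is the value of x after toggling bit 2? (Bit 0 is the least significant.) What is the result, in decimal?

x = 1010101100001110
bit 2 is currently 1; toggle it via x ^ (1 << 2) = x ^ 4
→ 1010101100001010 = 43786

43786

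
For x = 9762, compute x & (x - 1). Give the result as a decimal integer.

9760

x = 10011000100010 = 9762
x - 1 = 10011000100001
AND   = 10011000100000 = 9760
(x & (x - 1) clears the lowest set bit of x.)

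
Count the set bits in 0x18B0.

0x18B0 = 1100010110000
Count the 1s: 1 + 1 + 1 + 1 + 1 = 5

5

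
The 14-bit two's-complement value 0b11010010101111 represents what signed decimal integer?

pattern = 11010010101111 (MSB is 1 ⇒ negative)
Invert: 00101101010000, add 1 → 00101101010001 = 2897, so the value is -2897.
(Equivalently: 13487 - 2^14 = 13487 - 16384 = -2897.)

-2897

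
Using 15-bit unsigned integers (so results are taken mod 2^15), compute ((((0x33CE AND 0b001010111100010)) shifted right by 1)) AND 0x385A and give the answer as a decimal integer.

2112

0x33CE = 011001111001110
0b001010111100010 = 001010111100010
→ AND → 001000111000010 = 4546
→ shifted right by 1 → 000100011100001 = 2273
0x385A = 011100001011010
→ AND → 000100001000000 = 2112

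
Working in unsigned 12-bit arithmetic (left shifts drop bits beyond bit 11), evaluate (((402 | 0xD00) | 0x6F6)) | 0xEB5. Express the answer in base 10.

402 = 000110010010
0xD00 = 110100000000
→ | → 110110010010 = 3474
0x6F6 = 011011110110
→ | → 111111110110 = 4086
0xEB5 = 111010110101
→ | → 111111110111 = 4087

4087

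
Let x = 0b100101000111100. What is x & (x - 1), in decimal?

19000

x = 100101000111100 = 19004
x - 1 = 100101000111011
AND   = 100101000111000 = 19000
(x & (x - 1) clears the lowest set bit of x.)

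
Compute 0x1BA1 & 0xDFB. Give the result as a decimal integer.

0x1BA1 = 1101110100001
0xDFB = 0110111111011
AND → 0100110100001 = 2465

2465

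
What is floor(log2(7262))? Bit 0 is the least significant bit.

12

7262 = 1110001011110
The topmost 1 is at position 12 (since 2^12 = 4096 ≤ 7262 < 8192).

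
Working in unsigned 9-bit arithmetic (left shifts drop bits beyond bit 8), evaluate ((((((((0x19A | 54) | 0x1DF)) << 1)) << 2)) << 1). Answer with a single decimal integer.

496

0x19A = 110011010
54 = 000110110
→ | → 110111110 = 446
0x1DF = 111011111
→ | → 111111111 = 511
→ << 1 (mod 2^9) → 111111110 = 510
→ << 2 (mod 2^9) → 111111000 = 504
→ << 1 (mod 2^9) → 111110000 = 496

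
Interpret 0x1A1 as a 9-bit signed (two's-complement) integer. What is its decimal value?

-95

pattern = 110100001 (MSB is 1 ⇒ negative)
Invert: 001011110, add 1 → 001011111 = 95, so the value is -95.
(Equivalently: 417 - 2^9 = 417 - 512 = -95.)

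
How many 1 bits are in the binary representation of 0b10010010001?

4

n = 10010010001
Count the 1s: 1 + 1 + 1 + 1 = 4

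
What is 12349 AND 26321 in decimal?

12349 = 011000000111101
26321 = 110011011010001
AND → 010000000010001 = 8209

8209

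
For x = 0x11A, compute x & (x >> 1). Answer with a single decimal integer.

x = 100011010 = 282
x>>1 = 010001101
AND  = 000001000 = 8
(x & (x >> 1) has a 1 wherever x has two consecutive 1 bits.)

8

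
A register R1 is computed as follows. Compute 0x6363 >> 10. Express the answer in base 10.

0x6363 = 110001101100011
shift right by 10 → 000000000011000 = 24
(equivalently, floor(25443 / 1024))

24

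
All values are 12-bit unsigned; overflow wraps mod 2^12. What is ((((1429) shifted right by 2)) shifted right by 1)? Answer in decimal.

1429 = 010110010101
→ shifted right by 2 → 000101100101 = 357
→ shifted right by 1 → 000010110010 = 178

178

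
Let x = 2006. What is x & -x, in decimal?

x = 11111010110 = 2006
-x (two's complement) = …00000101010
AND   = 00000000010 = 2
(x & -x isolates the lowest set bit of x.)

2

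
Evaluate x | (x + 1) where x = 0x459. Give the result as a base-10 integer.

x = 10001011001 = 1113
x + 1 = 10001011010
OR    = 10001011011 = 1115
(x | (x + 1) sets the lowest cleared bit.)

1115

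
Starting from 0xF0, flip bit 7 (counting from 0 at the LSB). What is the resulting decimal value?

x = 0011110000
bit 7 is currently 1; toggle it via x ^ (1 << 7) = x ^ 128
→ 0001110000 = 112

112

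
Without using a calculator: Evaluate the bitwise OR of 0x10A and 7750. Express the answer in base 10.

0x10A = 0000100001010
7750 = 1111001000110
 OR → 1111101001110 = 8014

8014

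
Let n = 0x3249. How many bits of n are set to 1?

6

0x3249 = 11001001001001
Count the 1s: 1 + 1 + 1 + 1 + 1 + 1 = 6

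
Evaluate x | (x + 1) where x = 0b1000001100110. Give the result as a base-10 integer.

x = 1000001100110 = 4198
x + 1 = 1000001100111
OR    = 1000001100111 = 4199
(x | (x + 1) sets the lowest cleared bit.)

4199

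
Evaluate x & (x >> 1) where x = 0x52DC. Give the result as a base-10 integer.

76

x = 101001011011100 = 21212
x>>1 = 010100101101110
AND  = 000000001001100 = 76
(x & (x >> 1) has a 1 wherever x has two consecutive 1 bits.)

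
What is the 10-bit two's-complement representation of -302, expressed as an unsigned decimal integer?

722

302 in 10 bits: 0100101110
Invert: 1011010001
Add 1:  1011010010 = 722
(Check: 2^10 - 302 = 1024 - 302 = 722.)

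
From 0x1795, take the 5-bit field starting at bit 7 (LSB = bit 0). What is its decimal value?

v = 1011110010101
Shift right by 7: 101111
Mask low 5 bits: 01111 = 15

15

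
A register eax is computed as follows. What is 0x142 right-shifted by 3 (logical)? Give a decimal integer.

40

0x142 = 101000010
shift right by 3 → 000101000 = 40
(equivalently, floor(322 / 8))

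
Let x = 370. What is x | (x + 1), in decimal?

x = 101110010 = 370
x + 1 = 101110011
OR    = 101110011 = 371
(x | (x + 1) sets the lowest cleared bit.)

371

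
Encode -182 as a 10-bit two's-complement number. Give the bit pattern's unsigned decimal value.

182 in 10 bits: 0010110110
Invert: 1101001001
Add 1:  1101001010 = 842
(Check: 2^10 - 182 = 1024 - 182 = 842.)

842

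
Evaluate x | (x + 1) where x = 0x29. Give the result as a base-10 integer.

43

x = 101001 = 41
x + 1 = 101010
OR    = 101011 = 43
(x | (x + 1) sets the lowest cleared bit.)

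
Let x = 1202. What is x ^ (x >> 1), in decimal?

1771

x = 10010110010 = 1202
x>>1 = 01001011001
XOR  = 11011101011 = 1771
(x ^ (x >> 1) gives the standard binary-reflected Gray code of x.)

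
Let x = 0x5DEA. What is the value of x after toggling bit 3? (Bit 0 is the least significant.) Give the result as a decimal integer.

x = 101110111101010
bit 3 is currently 1; toggle it via x ^ (1 << 3) = x ^ 8
→ 101110111100010 = 24034

24034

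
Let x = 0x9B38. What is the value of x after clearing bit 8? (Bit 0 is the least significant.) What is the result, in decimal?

x = 1001101100111000
bit 8 is currently 1; clear it via x & ~(1 << 8) = x & ~256
→ 1001101000111000 = 39480

39480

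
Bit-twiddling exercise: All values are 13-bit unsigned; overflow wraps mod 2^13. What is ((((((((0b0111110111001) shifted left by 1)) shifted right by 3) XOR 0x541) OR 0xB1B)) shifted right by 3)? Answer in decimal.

0b0111110111001 = 0111110111001
→ shifted left by 1 (mod 2^13) → 1111101110010 = 8050
→ shifted right by 3 → 0001111101110 = 1006
0x541 = 0010101000001
→ XOR → 0011010101111 = 1711
0xB1B = 0101100011011
→ OR → 0111110111111 = 4031
→ shifted right by 3 → 0000111110111 = 503

503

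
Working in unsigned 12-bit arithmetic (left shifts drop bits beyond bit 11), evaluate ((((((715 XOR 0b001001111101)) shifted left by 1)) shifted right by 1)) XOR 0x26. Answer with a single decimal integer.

144

715 = 001011001011
0b001001111101 = 001001111101
→ XOR → 000010110110 = 182
→ shifted left by 1 (mod 2^12) → 000101101100 = 364
→ shifted right by 1 → 000010110110 = 182
0x26 = 000000100110
→ XOR → 000010010000 = 144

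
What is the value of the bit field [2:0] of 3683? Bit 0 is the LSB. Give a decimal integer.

v = 111001100011
Shift right by 0: 111001100011
Mask low 3 bits: 011 = 3

3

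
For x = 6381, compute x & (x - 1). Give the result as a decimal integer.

x = 1100011101101 = 6381
x - 1 = 1100011101100
AND   = 1100011101100 = 6380
(x & (x - 1) clears the lowest set bit of x.)

6380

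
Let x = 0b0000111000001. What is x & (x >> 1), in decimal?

192

x = 111000001 = 449
x>>1 = 011100000
AND  = 011000000 = 192
(x & (x >> 1) has a 1 wherever x has two consecutive 1 bits.)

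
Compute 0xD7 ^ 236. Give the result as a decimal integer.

59

0xD7 = 11010111
236 = 11101100
XOR → 00111011 = 59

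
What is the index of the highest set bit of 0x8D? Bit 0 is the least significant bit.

7

0x8D = 10001101
The topmost 1 is at position 7 (since 2^7 = 128 ≤ 141 < 256).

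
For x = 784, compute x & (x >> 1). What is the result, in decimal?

256

x = 1100010000 = 784
x>>1 = 0110001000
AND  = 0100000000 = 256
(x & (x >> 1) has a 1 wherever x has two consecutive 1 bits.)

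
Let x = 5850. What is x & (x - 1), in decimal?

5848

x = 1011011011010 = 5850
x - 1 = 1011011011001
AND   = 1011011011000 = 5848
(x & (x - 1) clears the lowest set bit of x.)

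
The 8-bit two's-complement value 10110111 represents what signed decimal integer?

pattern = 10110111 (MSB is 1 ⇒ negative)
Invert: 01001000, add 1 → 01001001 = 73, so the value is -73.
(Equivalently: 183 - 2^8 = 183 - 256 = -73.)

-73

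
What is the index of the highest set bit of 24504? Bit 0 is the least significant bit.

24504 = 101111110111000
The topmost 1 is at position 14 (since 2^14 = 16384 ≤ 24504 < 32768).

14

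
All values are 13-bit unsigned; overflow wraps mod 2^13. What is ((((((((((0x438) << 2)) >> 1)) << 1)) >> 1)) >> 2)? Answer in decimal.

540

0x438 = 0010000111000
→ << 2 (mod 2^13) → 1000011100000 = 4320
→ >> 1 → 0100001110000 = 2160
→ << 1 (mod 2^13) → 1000011100000 = 4320
→ >> 1 → 0100001110000 = 2160
→ >> 2 → 0001000011100 = 540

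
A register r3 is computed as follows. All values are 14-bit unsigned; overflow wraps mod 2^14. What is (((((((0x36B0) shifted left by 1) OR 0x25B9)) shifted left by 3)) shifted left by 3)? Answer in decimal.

0x36B0 = 11011010110000
→ shifted left by 1 (mod 2^14) → 10110101100000 = 11616
0x25B9 = 10010110111001
→ OR → 10110111111001 = 11769
→ shifted left by 3 (mod 2^14) → 10111111001000 = 12232
→ shifted left by 3 (mod 2^14) → 11111001000000 = 15936

15936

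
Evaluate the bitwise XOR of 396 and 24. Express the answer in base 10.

404

396 = 110001100
24 = 000011000
XOR → 110010100 = 404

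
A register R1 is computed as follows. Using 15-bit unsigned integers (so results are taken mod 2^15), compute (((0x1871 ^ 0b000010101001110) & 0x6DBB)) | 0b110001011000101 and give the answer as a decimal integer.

28671

0x1871 = 001100001110001
0b000010101001110 = 000010101001110
→ ^ → 001110100111111 = 7487
0x6DBB = 110110110111011
→ & → 000110100111011 = 3387
0b110001011000101 = 110001011000101
→ | → 110111111111111 = 28671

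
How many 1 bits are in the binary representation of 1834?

6

1834 = 11100101010
Count the 1s: 1 + 1 + 1 + 1 + 1 + 1 = 6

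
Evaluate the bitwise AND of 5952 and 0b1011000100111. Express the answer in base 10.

5632

5952 = 1011101000000
b = 1011000100111
AND → 1011000000000 = 5632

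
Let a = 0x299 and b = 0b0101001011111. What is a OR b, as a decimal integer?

0x299 = 001010011001
b = 101001011111
 OR → 101011011111 = 2783

2783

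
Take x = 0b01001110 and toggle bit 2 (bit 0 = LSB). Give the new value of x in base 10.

x = 01001110
bit 2 is currently 1; toggle it via x ^ (1 << 2) = x ^ 4
→ 01001010 = 74

74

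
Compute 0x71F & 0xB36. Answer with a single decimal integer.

0x71F = 011100011111
0xB36 = 101100110110
AND → 001100010110 = 790

790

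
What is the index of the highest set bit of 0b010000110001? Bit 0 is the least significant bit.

0b010000110001 = 10000110001
The topmost 1 is at position 10 (since 2^10 = 1024 ≤ 1073 < 2048).

10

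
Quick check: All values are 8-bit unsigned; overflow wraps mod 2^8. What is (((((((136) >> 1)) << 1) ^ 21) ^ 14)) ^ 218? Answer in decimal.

73

136 = 10001000
→ >> 1 → 01000100 = 68
→ << 1 (mod 2^8) → 10001000 = 136
21 = 00010101
→ ^ → 10011101 = 157
14 = 00001110
→ ^ → 10010011 = 147
218 = 11011010
→ ^ → 01001001 = 73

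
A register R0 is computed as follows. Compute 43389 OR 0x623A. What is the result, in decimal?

60287

43389 = 1010100101111101
0x623A = 0110001000111010
 OR → 1110101101111111 = 60287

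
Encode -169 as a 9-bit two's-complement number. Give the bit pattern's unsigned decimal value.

343

169 in 9 bits: 010101001
Invert: 101010110
Add 1:  101010111 = 343
(Check: 2^9 - 169 = 512 - 169 = 343.)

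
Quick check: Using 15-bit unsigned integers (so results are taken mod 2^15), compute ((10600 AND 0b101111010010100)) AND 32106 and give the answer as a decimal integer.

10600 = 010100101101000
0b101111010010100 = 101111010010100
→ AND → 000100000000000 = 2048
32106 = 111110101101010
→ AND → 000100000000000 = 2048

2048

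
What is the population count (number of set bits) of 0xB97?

8

0xB97 = 101110010111
Count the 1s: 1 + 1 + 1 + 1 + 1 + 1 + 1 + 1 = 8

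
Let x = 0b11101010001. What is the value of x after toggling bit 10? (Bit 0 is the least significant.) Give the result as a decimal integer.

849

x = 11101010001
bit 10 is currently 1; toggle it via x ^ (1 << 10) = x ^ 1024
→ 01101010001 = 849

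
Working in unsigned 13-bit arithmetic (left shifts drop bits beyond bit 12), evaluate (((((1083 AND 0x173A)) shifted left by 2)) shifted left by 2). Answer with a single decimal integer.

1083 = 0010000111011
0x173A = 1011100111010
→ AND → 0010000111010 = 1082
→ shifted left by 2 (mod 2^13) → 1000011101000 = 4328
→ shifted left by 2 (mod 2^13) → 0001110100000 = 928

928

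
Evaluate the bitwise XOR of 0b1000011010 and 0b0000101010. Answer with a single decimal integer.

560

a = 1000011010
b = 0000101010
XOR → 1000110000 = 560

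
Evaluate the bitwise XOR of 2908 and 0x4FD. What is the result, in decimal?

4001

2908 = 101101011100
0x4FD = 010011111101
XOR → 111110100001 = 4001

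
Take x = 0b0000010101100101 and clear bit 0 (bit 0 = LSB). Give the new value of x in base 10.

1380

x = 0000010101100101
bit 0 is currently 1; clear it via x & ~(1 << 0) = x & ~1
→ 0000010101100100 = 1380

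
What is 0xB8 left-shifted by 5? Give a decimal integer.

5888

0xB8 = 0000010111000
shift left by 5 → 1011100000000 = 5888
(equivalently, 184 × 2^5 = 184 × 32)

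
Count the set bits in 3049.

3049 = 101111101001
Count the 1s: 1 + 1 + 1 + 1 + 1 + 1 + 1 + 1 = 8

8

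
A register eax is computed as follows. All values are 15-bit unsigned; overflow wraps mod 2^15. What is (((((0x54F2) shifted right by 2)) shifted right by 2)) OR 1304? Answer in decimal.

1375

0x54F2 = 101010011110010
→ shifted right by 2 → 001010100111100 = 5436
→ shifted right by 2 → 000010101001111 = 1359
1304 = 000010100011000
→ OR → 000010101011111 = 1375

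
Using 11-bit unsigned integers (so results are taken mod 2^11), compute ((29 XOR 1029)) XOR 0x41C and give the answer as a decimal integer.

29 = 00000011101
1029 = 10000000101
→ XOR → 10000011000 = 1048
0x41C = 10000011100
→ XOR → 00000000100 = 4

4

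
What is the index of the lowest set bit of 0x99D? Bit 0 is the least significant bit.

0

0x99D = 100110011101
Trailing zeros: 0, so the lowest set bit is bit 0 (value 1).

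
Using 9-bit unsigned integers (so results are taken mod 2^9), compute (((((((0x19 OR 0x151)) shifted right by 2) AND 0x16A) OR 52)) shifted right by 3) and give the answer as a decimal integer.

0x19 = 000011001
0x151 = 101010001
→ OR → 101011001 = 345
→ shifted right by 2 → 001010110 = 86
0x16A = 101101010
→ AND → 001000010 = 66
52 = 000110100
→ OR → 001110110 = 118
→ shifted right by 3 → 000001110 = 14

14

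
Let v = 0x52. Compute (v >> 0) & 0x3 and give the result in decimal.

2

v = 0001010010
Shift right by 0: 0001010010
Mask low 2 bits: 10 = 2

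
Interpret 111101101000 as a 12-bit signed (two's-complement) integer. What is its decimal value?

-152

pattern = 111101101000 (MSB is 1 ⇒ negative)
Invert: 000010010111, add 1 → 000010011000 = 152, so the value is -152.
(Equivalently: 3944 - 2^12 = 3944 - 4096 = -152.)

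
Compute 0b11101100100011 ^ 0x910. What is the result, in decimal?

12851

a = 11101100100011
0x910 = 00100100010000
XOR → 11001000110011 = 12851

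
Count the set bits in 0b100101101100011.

n = 100101101100011
Count the 1s: 1 + 1 + 1 + 1 + 1 + 1 + 1 + 1 = 8

8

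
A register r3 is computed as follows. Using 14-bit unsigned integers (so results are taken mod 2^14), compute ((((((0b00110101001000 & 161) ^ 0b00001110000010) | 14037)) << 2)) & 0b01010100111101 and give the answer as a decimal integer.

5404

0b00110101001000 = 00110101001000
161 = 00000010100001
→ & → 00000000000000 = 0
0b00001110000010 = 00001110000010
→ ^ → 00001110000010 = 898
14037 = 11011011010101
→ | → 11011111010111 = 14295
→ << 2 (mod 2^14) → 01111101011100 = 8028
0b01010100111101 = 01010100111101
→ & → 01010100011100 = 5404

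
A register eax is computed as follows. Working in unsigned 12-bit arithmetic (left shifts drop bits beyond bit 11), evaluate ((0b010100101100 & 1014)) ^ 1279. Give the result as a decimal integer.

0b010100101100 = 010100101100
1014 = 001111110110
→ & → 000100100100 = 292
1279 = 010011111111
→ ^ → 010111011011 = 1499

1499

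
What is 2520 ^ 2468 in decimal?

124

2520 = 100111011000
2468 = 100110100100
XOR → 000001111100 = 124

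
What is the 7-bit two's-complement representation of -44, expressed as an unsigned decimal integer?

44 in 7 bits: 0101100
Invert: 1010011
Add 1:  1010100 = 84
(Check: 2^7 - 44 = 128 - 44 = 84.)

84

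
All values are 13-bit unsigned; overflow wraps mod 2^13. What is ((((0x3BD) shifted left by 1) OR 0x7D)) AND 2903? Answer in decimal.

0x3BD = 0001110111101
→ shifted left by 1 (mod 2^13) → 0011101111010 = 1914
0x7D = 0000001111101
→ OR → 0011101111111 = 1919
2903 = 0101101010111
→ AND → 0001101010111 = 855

855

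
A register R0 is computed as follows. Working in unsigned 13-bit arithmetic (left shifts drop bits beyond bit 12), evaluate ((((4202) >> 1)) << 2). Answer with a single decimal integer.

212

4202 = 1000001101010
→ >> 1 → 0100000110101 = 2101
→ << 2 (mod 2^13) → 0000011010100 = 212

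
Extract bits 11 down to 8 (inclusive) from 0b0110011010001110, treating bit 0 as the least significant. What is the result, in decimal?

6

v = 0110011010001110
Shift right by 8: 01100110
Mask low 4 bits: 0110 = 6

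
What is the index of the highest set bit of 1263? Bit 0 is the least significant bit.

1263 = 10011101111
The topmost 1 is at position 10 (since 2^10 = 1024 ≤ 1263 < 2048).

10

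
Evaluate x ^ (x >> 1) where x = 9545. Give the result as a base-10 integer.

14317

x = 10010101001001 = 9545
x>>1 = 01001010100100
XOR  = 11011111101101 = 14317
(x ^ (x >> 1) gives the standard binary-reflected Gray code of x.)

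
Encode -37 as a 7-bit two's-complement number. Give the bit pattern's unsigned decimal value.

91

37 in 7 bits: 0100101
Invert: 1011010
Add 1:  1011011 = 91
(Check: 2^7 - 37 = 128 - 37 = 91.)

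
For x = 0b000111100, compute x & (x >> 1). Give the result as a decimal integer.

28

x = 111100 = 60
x>>1 = 011110
AND  = 011100 = 28
(x & (x >> 1) has a 1 wherever x has two consecutive 1 bits.)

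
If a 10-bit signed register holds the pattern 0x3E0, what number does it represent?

-32

pattern = 1111100000 (MSB is 1 ⇒ negative)
Invert: 0000011111, add 1 → 0000100000 = 32, so the value is -32.
(Equivalently: 992 - 2^10 = 992 - 1024 = -32.)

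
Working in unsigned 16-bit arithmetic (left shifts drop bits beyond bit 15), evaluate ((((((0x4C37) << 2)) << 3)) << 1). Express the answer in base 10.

0x4C37 = 0100110000110111
→ << 2 (mod 2^16) → 0011000011011100 = 12508
→ << 3 (mod 2^16) → 1000011011100000 = 34528
→ << 1 (mod 2^16) → 0000110111000000 = 3520

3520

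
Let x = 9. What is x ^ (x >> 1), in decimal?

13

x = 1001 = 9
x>>1 = 0100
XOR  = 1101 = 13
(x ^ (x >> 1) gives the standard binary-reflected Gray code of x.)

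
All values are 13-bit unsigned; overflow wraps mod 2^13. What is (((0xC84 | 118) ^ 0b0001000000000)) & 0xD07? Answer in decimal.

0xC84 = 0110010000100
118 = 0000001110110
→ | → 0110011110110 = 3318
0b0001000000000 = 0001000000000
→ ^ → 0111011110110 = 3830
0xD07 = 0110100000111
→ & → 0110000000110 = 3078

3078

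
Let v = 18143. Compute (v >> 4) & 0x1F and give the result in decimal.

v = 100011011011111
Shift right by 4: 10001101101
Mask low 5 bits: 01101 = 13

13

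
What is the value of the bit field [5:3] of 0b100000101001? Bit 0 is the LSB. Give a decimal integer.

v = 100000101001
Shift right by 3: 100000101
Mask low 3 bits: 101 = 5

5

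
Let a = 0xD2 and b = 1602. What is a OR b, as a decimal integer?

1746

0xD2 = 00011010010
1602 = 11001000010
 OR → 11011010010 = 1746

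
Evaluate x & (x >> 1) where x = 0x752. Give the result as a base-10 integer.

x = 11101010010 = 1874
x>>1 = 01110101001
AND  = 01100000000 = 768
(x & (x >> 1) has a 1 wherever x has two consecutive 1 bits.)

768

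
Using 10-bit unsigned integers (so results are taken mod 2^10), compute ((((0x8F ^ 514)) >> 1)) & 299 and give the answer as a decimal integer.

0x8F = 0010001111
514 = 1000000010
→ ^ → 1010001101 = 653
→ >> 1 → 0101000110 = 326
299 = 0100101011
→ & → 0100000010 = 258

258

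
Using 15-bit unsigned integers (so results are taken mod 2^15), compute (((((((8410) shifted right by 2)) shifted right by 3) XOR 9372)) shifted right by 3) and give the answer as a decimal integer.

8410 = 010000011011010
→ shifted right by 2 → 000100000110110 = 2102
→ shifted right by 3 → 000000100000110 = 262
9372 = 010010010011100
→ XOR → 010010110011010 = 9626
→ shifted right by 3 → 000010010110011 = 1203

1203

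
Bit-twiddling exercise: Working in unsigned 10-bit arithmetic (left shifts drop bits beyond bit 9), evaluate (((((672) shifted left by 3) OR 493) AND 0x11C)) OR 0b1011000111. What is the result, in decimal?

672 = 1010100000
→ shifted left by 3 (mod 2^10) → 0100000000 = 256
493 = 0111101101
→ OR → 0111101101 = 493
0x11C = 0100011100
→ AND → 0100001100 = 268
0b1011000111 = 1011000111
→ OR → 1111001111 = 975

975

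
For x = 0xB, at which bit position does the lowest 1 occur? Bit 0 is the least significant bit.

0xB = 1011
Trailing zeros: 0, so the lowest set bit is bit 0 (value 1).

0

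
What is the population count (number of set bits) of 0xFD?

0xFD = 11111101
Count the 1s: 1 + 1 + 1 + 1 + 1 + 1 + 1 = 7

7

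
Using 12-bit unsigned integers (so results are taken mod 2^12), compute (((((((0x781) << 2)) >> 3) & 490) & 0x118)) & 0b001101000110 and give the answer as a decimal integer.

0x781 = 011110000001
→ << 2 (mod 2^12) → 111000000100 = 3588
→ >> 3 → 000111000000 = 448
490 = 000111101010
→ & → 000111000000 = 448
0x118 = 000100011000
→ & → 000100000000 = 256
0b001101000110 = 001101000110
→ & → 000100000000 = 256

256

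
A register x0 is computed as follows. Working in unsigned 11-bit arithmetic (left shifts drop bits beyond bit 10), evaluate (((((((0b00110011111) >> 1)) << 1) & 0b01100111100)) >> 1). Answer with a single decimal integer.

142

0b00110011111 = 00110011111
→ >> 1 → 00011001111 = 207
→ << 1 (mod 2^11) → 00110011110 = 414
0b01100111100 = 01100111100
→ & → 00100011100 = 284
→ >> 1 → 00010001110 = 142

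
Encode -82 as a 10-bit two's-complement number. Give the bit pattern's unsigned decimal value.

82 in 10 bits: 0001010010
Invert: 1110101101
Add 1:  1110101110 = 942
(Check: 2^10 - 82 = 1024 - 82 = 942.)

942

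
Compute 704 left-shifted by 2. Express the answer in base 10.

704 = 001011000000
shift left by 2 → 101100000000 = 2816
(equivalently, 704 × 2^2 = 704 × 4)

2816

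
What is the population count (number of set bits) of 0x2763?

8

0x2763 = 10011101100011
Count the 1s: 1 + 1 + 1 + 1 + 1 + 1 + 1 + 1 = 8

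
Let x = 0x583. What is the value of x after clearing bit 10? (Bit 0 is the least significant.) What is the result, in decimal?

387

x = 000010110000011
bit 10 is currently 1; clear it via x & ~(1 << 10) = x & ~1024
→ 000000110000011 = 387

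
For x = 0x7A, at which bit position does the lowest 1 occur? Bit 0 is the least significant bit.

1

0x7A = 1111010
Trailing zeros: 1, so the lowest set bit is bit 1 (value 2).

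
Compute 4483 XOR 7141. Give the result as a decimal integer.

4483 = 1000110000011
7141 = 1101111100101
XOR → 0101001100110 = 2662

2662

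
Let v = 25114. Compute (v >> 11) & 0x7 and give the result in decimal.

v = 110001000011010
Shift right by 11: 1100
Mask low 3 bits: 100 = 4

4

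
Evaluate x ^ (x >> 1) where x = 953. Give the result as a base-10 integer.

613

x = 1110111001 = 953
x>>1 = 0111011100
XOR  = 1001100101 = 613
(x ^ (x >> 1) gives the standard binary-reflected Gray code of x.)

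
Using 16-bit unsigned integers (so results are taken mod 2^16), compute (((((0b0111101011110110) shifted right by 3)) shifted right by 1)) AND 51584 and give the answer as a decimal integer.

384

0b0111101011110110 = 0111101011110110
→ shifted right by 3 → 0000111101011110 = 3934
→ shifted right by 1 → 0000011110101111 = 1967
51584 = 1100100110000000
→ AND → 0000000110000000 = 384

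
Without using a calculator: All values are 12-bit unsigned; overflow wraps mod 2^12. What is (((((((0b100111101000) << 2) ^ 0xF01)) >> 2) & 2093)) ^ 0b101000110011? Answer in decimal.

0b100111101000 = 100111101000
→ << 2 (mod 2^12) → 011110100000 = 1952
0xF01 = 111100000001
→ ^ → 100010100001 = 2209
→ >> 2 → 001000101000 = 552
2093 = 100000101101
→ & → 000000101000 = 40
0b101000110011 = 101000110011
→ ^ → 101000011011 = 2587

2587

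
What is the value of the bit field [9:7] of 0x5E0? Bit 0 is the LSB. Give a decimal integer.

v = 10111100000
Shift right by 7: 1011
Mask low 3 bits: 011 = 3

3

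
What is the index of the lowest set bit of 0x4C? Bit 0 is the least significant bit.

2

0x4C = 1001100
Trailing zeros: 2, so the lowest set bit is bit 2 (value 4).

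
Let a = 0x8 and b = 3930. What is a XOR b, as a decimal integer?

3922

0x8 = 000000001000
3930 = 111101011010
XOR → 111101010010 = 3922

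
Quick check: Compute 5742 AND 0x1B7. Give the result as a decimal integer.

38

5742 = 1011001101110
0x1B7 = 0000110110111
AND → 0000000100110 = 38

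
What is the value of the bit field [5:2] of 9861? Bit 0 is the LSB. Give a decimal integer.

v = 10011010000101
Shift right by 2: 100110100001
Mask low 4 bits: 0001 = 1

1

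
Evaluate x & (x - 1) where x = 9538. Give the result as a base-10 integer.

9536

x = 10010101000010 = 9538
x - 1 = 10010101000001
AND   = 10010101000000 = 9536
(x & (x - 1) clears the lowest set bit of x.)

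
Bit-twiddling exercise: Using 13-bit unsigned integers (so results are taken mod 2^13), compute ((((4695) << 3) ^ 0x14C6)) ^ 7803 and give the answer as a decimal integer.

4695 = 1001001010111
→ << 3 (mod 2^13) → 1001010111000 = 4792
0x14C6 = 1010011000110
→ ^ → 0011001111110 = 1662
7803 = 1111001111011
→ ^ → 1100000000101 = 6149

6149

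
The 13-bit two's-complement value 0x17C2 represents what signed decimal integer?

pattern = 1011111000010 (MSB is 1 ⇒ negative)
Invert: 0100000111101, add 1 → 0100000111110 = 2110, so the value is -2110.
(Equivalently: 6082 - 2^13 = 6082 - 8192 = -2110.)

-2110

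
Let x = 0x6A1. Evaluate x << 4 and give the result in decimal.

27152

0x6A1 = 000011010100001
shift left by 4 → 110101000010000 = 27152
(equivalently, 1697 × 2^4 = 1697 × 16)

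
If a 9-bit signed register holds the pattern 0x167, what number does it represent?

pattern = 101100111 (MSB is 1 ⇒ negative)
Invert: 010011000, add 1 → 010011001 = 153, so the value is -153.
(Equivalently: 359 - 2^9 = 359 - 512 = -153.)

-153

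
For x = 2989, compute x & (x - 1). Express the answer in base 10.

x = 101110101101 = 2989
x - 1 = 101110101100
AND   = 101110101100 = 2988
(x & (x - 1) clears the lowest set bit of x.)

2988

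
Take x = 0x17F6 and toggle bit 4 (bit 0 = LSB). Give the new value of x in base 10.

6118

x = 1011111110110
bit 4 is currently 1; toggle it via x ^ (1 << 4) = x ^ 16
→ 1011111100110 = 6118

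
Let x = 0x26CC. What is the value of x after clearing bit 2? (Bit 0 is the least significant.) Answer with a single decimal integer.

x = 10011011001100
bit 2 is currently 1; clear it via x & ~(1 << 2) = x & ~4
→ 10011011001000 = 9928

9928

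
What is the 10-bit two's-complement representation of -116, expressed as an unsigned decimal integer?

908

116 in 10 bits: 0001110100
Invert: 1110001011
Add 1:  1110001100 = 908
(Check: 2^10 - 116 = 1024 - 116 = 908.)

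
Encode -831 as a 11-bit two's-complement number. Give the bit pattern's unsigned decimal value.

1217

831 in 11 bits: 01100111111
Invert: 10011000000
Add 1:  10011000001 = 1217
(Check: 2^11 - 831 = 2048 - 831 = 1217.)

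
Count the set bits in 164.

164 = 10100100
Count the 1s: 1 + 1 + 1 = 3

3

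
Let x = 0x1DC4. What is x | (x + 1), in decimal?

x = 1110111000100 = 7620
x + 1 = 1110111000101
OR    = 1110111000101 = 7621
(x | (x + 1) sets the lowest cleared bit.)

7621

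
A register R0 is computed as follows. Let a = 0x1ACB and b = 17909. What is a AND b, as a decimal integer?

193

0x1ACB = 001101011001011
17909 = 100010111110101
AND → 000000011000001 = 193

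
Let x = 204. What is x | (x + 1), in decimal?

205

x = 11001100 = 204
x + 1 = 11001101
OR    = 11001101 = 205
(x | (x + 1) sets the lowest cleared bit.)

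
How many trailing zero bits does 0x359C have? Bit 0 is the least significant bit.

0x359C = 11010110011100
Trailing zeros: 2, so the lowest set bit is bit 2 (value 4).

2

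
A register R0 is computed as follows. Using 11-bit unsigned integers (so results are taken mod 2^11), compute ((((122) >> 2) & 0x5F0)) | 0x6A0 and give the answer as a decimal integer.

1712

122 = 00001111010
→ >> 2 → 00000011110 = 30
0x5F0 = 10111110000
→ & → 00000010000 = 16
0x6A0 = 11010100000
→ | → 11010110000 = 1712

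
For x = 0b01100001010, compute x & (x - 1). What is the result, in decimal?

x = 1100001010 = 778
x - 1 = 1100001001
AND   = 1100001000 = 776
(x & (x - 1) clears the lowest set bit of x.)

776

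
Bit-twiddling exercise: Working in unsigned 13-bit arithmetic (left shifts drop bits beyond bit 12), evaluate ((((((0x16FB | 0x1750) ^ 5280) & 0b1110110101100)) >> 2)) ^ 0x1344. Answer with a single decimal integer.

0x16FB = 1011011111011
0x1750 = 1011101010000
→ | → 1011111111011 = 6139
5280 = 1010010100000
→ ^ → 0001101011011 = 859
0b1110110101100 = 1110110101100
→ & → 0000100001000 = 264
→ >> 2 → 0000001000010 = 66
0x1344 = 1001101000100
→ ^ → 1001100000110 = 4870

4870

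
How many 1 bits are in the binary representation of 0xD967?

0xD967 = 1101100101100111
Count the 1s: 1 + 1 + 1 + 1 + 1 + 1 + 1 + 1 + 1 + 1 = 10

10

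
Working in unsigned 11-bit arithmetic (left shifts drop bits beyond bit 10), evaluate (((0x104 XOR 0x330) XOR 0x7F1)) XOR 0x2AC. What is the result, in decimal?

0x104 = 00100000100
0x330 = 01100110000
→ XOR → 01000110100 = 564
0x7F1 = 11111110001
→ XOR → 10111000101 = 1477
0x2AC = 01010101100
→ XOR → 11101101001 = 1897

1897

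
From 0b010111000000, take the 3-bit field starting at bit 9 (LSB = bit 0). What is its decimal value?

2

v = 010111000000
Shift right by 9: 010
Mask low 3 bits: 010 = 2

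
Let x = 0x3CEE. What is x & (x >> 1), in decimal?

7270

x = 11110011101110 = 15598
x>>1 = 01111001110111
AND  = 01110001100110 = 7270
(x & (x >> 1) has a 1 wherever x has two consecutive 1 bits.)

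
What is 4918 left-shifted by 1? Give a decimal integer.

9836

4918 = 01001100110110
shift left by 1 → 10011001101100 = 9836
(equivalently, 4918 × 2^1 = 4918 × 2)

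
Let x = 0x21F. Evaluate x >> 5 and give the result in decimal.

0x21F = 1000011111
shift right by 5 → 0000010000 = 16
(equivalently, floor(543 / 32))

16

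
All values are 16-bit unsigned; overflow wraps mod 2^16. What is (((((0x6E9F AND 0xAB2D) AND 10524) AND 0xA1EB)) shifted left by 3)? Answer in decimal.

64

0x6E9F = 0110111010011111
0xAB2D = 1010101100101101
→ AND → 0010101000001101 = 10765
10524 = 0010100100011100
→ AND → 0010100000001100 = 10252
0xA1EB = 1010000111101011
→ AND → 0010000000001000 = 8200
→ shifted left by 3 (mod 2^16) → 0000000001000000 = 64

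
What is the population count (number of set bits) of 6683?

6683 = 1101000011011
Count the 1s: 1 + 1 + 1 + 1 + 1 + 1 + 1 = 7

7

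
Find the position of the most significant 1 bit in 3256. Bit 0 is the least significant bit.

3256 = 110010111000
The topmost 1 is at position 11 (since 2^11 = 2048 ≤ 3256 < 4096).

11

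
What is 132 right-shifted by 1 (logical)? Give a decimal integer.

66

132 = 10000100
shift right by 1 → 01000010 = 66
(equivalently, floor(132 / 2))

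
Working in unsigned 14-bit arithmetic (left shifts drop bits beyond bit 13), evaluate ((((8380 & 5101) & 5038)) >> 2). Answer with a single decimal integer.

43

8380 = 10000010111100
5101 = 01001111101101
→ & → 00000010101100 = 172
5038 = 01001110101110
→ & → 00000010101100 = 172
→ >> 2 → 00000000101011 = 43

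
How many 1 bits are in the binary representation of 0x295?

0x295 = 1010010101
Count the 1s: 1 + 1 + 1 + 1 + 1 = 5

5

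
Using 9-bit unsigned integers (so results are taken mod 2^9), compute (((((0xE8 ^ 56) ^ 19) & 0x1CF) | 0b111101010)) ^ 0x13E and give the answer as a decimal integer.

213

0xE8 = 011101000
56 = 000111000
→ ^ → 011010000 = 208
19 = 000010011
→ ^ → 011000011 = 195
0x1CF = 111001111
→ & → 011000011 = 195
0b111101010 = 111101010
→ | → 111101011 = 491
0x13E = 100111110
→ ^ → 011010101 = 213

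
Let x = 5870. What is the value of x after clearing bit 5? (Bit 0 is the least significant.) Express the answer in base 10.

x = 1011011101110
bit 5 is currently 1; clear it via x & ~(1 << 5) = x & ~32
→ 1011011001110 = 5838

5838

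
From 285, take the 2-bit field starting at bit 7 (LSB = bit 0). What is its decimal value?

2

v = 0100011101
Shift right by 7: 010
Mask low 2 bits: 10 = 2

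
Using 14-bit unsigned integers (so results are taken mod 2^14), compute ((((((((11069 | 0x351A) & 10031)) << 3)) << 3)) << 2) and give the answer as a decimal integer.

12032

11069 = 10101100111101
0x351A = 11010100011010
→ | → 11111100111111 = 16191
10031 = 10011100101111
→ & → 10011100101111 = 10031
→ << 3 (mod 2^14) → 11100101111000 = 14712
→ << 3 (mod 2^14) → 00101111000000 = 3008
→ << 2 (mod 2^14) → 10111100000000 = 12032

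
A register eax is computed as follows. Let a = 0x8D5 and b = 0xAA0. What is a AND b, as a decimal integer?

0x8D5 = 100011010101
0xAA0 = 101010100000
AND → 100010000000 = 2176

2176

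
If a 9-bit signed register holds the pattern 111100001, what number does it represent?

pattern = 111100001 (MSB is 1 ⇒ negative)
Invert: 000011110, add 1 → 000011111 = 31, so the value is -31.
(Equivalently: 481 - 2^9 = 481 - 512 = -31.)

-31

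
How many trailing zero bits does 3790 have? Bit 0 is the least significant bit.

3790 = 111011001110
Trailing zeros: 1, so the lowest set bit is bit 1 (value 2).

1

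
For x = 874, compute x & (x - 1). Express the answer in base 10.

x = 1101101010 = 874
x - 1 = 1101101001
AND   = 1101101000 = 872
(x & (x - 1) clears the lowest set bit of x.)

872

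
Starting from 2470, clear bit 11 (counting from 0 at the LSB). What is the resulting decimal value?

x = 000100110100110
bit 11 is currently 1; clear it via x & ~(1 << 11) = x & ~2048
→ 000000110100110 = 422

422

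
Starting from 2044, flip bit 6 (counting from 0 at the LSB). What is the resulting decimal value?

x = 11111111100
bit 6 is currently 1; toggle it via x ^ (1 << 6) = x ^ 64
→ 11110111100 = 1980

1980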